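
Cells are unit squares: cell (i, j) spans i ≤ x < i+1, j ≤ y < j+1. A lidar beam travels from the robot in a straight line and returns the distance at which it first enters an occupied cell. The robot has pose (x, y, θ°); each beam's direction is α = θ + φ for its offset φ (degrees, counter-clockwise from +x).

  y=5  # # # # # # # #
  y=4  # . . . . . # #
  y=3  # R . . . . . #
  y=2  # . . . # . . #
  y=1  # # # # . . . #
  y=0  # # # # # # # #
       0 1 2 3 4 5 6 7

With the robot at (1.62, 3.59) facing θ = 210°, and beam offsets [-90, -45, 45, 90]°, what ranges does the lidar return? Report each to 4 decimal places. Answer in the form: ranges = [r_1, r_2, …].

ranges = [1.2400, 0.6419, 1.6461, 1.8360]

beam 1: φ=-90°, α=120°
  dir = (cos 120°, sin 120°) = (-0.5000, 0.8660); from cell (1,3)
  next x-line at t=1.2400, next y-line at t=0.4734; Δt_x=2.0000, Δt_y=1.1547
    y: enter (1,4) at t=0.4734
    x: enter (0,4) at t=1.2400 ← occupied
  → r_1 = 1.2400
beam 2: φ=-45°, α=165°
  dir = (cos 165°, sin 165°) = (-0.9659, 0.2588); from cell (1,3)
  next x-line at t=0.6419, next y-line at t=1.5841; Δt_x=1.0353, Δt_y=3.8637
    x: enter (0,3) at t=0.6419 ← occupied
  → r_2 = 0.6419
beam 3: φ=45°, α=255°
  dir = (cos 255°, sin 255°) = (-0.2588, -0.9659); from cell (1,3)
  next x-line at t=2.3955, next y-line at t=0.6108; Δt_x=3.8637, Δt_y=1.0353
    y: enter (1,2) at t=0.6108
    y: enter (1,1) at t=1.6461 ← occupied
  → r_3 = 1.6461
beam 4: φ=90°, α=300°
  dir = (cos 300°, sin 300°) = (0.5000, -0.8660); from cell (1,3)
  next x-line at t=0.7600, next y-line at t=0.6813; Δt_x=2.0000, Δt_y=1.1547
    y: enter (1,2) at t=0.6813
    x: enter (2,2) at t=0.7600
    y: enter (2,1) at t=1.8360 ← occupied
  → r_4 = 1.8360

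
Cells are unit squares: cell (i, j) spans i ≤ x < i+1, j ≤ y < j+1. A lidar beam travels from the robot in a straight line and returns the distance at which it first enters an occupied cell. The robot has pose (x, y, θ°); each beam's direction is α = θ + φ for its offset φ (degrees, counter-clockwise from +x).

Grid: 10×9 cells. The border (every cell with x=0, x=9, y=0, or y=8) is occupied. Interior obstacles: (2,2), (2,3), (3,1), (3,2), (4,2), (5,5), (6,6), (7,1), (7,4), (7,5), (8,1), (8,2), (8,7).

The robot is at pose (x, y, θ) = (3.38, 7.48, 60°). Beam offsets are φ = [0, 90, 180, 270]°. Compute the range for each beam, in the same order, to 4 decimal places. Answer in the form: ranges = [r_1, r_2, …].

ranges = [0.6004, 1.0400, 4.7600, 2.9600]

beam 1: φ=0°, α=60°
  direction (0.5000, 0.8660); cell (3,7); t to first gridline: x 1.2400, y 0.6004 (then +2.0000 / +1.1547)
    (3,8) via y @ 0.6004  # hit
  → r_1 = 0.6004
beam 2: φ=90°, α=150°
  direction (-0.8660, 0.5000); cell (3,7); t to first gridline: x 0.4388, y 1.0400 (then +1.1547 / +2.0000)
    (2,7) via x @ 0.4388
    (2,8) via y @ 1.0400  # hit
  → r_2 = 1.0400
beam 3: φ=180°, α=240°
  direction (-0.5000, -0.8660); cell (3,7); t to first gridline: x 0.7600, y 0.5543 (then +2.0000 / +1.1547)
    (3,6) via y @ 0.5543
    (2,6) via x @ 0.7600
    (2,5) via y @ 1.7090
    (1,5) via x @ 2.7600
    (1,4) via y @ 2.8637
    (1,3) via y @ 4.0184
    (0,3) via x @ 4.7600  # hit
  → r_3 = 4.7600
beam 4: φ=270°, α=330°
  direction (0.8660, -0.5000); cell (3,7); t to first gridline: x 0.7159, y 0.9600 (then +1.1547 / +2.0000)
    (4,7) via x @ 0.7159
    (4,6) via y @ 0.9600
    (5,6) via x @ 1.8706
    (5,5) via y @ 2.9600  # hit
  → r_4 = 2.9600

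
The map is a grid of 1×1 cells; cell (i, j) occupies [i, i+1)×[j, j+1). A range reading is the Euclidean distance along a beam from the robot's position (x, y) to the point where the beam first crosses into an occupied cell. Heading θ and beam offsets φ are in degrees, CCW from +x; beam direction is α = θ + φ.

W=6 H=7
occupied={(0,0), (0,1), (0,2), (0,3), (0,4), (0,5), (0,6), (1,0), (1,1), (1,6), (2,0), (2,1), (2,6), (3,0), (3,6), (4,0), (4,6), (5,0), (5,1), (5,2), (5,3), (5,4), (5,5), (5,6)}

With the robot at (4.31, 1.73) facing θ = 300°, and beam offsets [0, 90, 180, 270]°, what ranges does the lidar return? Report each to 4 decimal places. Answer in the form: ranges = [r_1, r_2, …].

beam 1: φ=0°, α=300°
  d=(0.5000,-0.8660)  start (4,1)  tX=1.3800 tY=0.8429  stride 1/|dx|=2.0000 1/|dy|=1.1547
    cross y-line → (4,0), t=0.8429 (wall)
  → r_1 = 0.8429
beam 2: φ=90°, α=30°
  d=(0.8660,0.5000)  start (4,1)  tX=0.7967 tY=0.5400  stride 1/|dx|=1.1547 1/|dy|=2.0000
    cross y-line → (4,2), t=0.5400
    cross x-line → (5,2), t=0.7967 (wall)
  → r_2 = 0.7967
beam 3: φ=180°, α=120°
  d=(-0.5000,0.8660)  start (4,1)  tX=0.6200 tY=0.3118  stride 1/|dx|=2.0000 1/|dy|=1.1547
    cross y-line → (4,2), t=0.3118
    cross x-line → (3,2), t=0.6200
    cross y-line → (3,3), t=1.4665
    cross x-line → (2,3), t=2.6200
    cross y-line → (2,4), t=2.6212
    cross y-line → (2,5), t=3.7759
    cross x-line → (1,5), t=4.6200
    cross y-line → (1,6), t=4.9306 (wall)
  → r_3 = 4.9306
beam 4: φ=270°, α=210°
  d=(-0.8660,-0.5000)  start (4,1)  tX=0.3580 tY=1.4600  stride 1/|dx|=1.1547 1/|dy|=2.0000
    cross x-line → (3,1), t=0.3580
    cross y-line → (3,0), t=1.4600 (wall)
  → r_4 = 1.4600

ranges = [0.8429, 0.7967, 4.9306, 1.4600]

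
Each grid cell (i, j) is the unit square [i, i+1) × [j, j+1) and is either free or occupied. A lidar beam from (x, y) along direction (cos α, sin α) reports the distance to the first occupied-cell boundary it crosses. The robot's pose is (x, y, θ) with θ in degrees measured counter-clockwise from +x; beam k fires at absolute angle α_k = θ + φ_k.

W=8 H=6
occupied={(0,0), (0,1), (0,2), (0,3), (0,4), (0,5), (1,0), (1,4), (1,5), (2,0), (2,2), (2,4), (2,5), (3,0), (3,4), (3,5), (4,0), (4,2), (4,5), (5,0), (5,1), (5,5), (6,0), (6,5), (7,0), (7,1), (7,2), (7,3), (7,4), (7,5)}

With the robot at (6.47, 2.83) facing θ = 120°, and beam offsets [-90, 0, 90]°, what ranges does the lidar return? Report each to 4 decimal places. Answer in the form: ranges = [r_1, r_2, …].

ranges = [0.6120, 2.5057, 1.6600]

beam 1: φ=-90°, α=30°
  cosα=0.8660 sinα=0.5000 | (6,2) | tMaxX 0.6120 tMaxY 0.3400 | tΔX 1.1547 tΔY 2.0000
    t=0.3400 [y] (6,3)
    t=0.6120 [x] (7,3) — stop
  → r_1 = 0.6120
beam 2: φ=0°, α=120°
  cosα=-0.5000 sinα=0.8660 | (6,2) | tMaxX 0.9400 tMaxY 0.1963 | tΔX 2.0000 tΔY 1.1547
    t=0.1963 [y] (6,3)
    t=0.9400 [x] (5,3)
    t=1.3510 [y] (5,4)
    t=2.5057 [y] (5,5) — stop
  → r_2 = 2.5057
beam 3: φ=90°, α=210°
  cosα=-0.8660 sinα=-0.5000 | (6,2) | tMaxX 0.5427 tMaxY 1.6600 | tΔX 1.1547 tΔY 2.0000
    t=0.5427 [x] (5,2)
    t=1.6600 [y] (5,1) — stop
  → r_3 = 1.6600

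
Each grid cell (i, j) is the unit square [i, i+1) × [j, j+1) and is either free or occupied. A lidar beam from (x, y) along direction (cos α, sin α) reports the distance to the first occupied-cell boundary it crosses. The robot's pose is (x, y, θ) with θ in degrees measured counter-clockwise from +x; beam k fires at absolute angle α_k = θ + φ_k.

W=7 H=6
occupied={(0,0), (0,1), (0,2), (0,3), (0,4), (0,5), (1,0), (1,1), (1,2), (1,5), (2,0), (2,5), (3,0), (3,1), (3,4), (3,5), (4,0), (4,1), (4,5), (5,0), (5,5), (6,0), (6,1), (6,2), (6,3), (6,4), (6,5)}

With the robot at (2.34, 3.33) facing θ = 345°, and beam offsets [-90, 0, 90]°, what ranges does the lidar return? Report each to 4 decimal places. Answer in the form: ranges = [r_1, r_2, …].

beam 1: φ=-90°, α=255°
  dir = (cos 255°, sin 255°) = (-0.2588, -0.9659); from cell (2,3)
  next x-line at t=1.3137, next y-line at t=0.3416; Δt_x=3.8637, Δt_y=1.0353
    y: enter (2,2) at t=0.3416
    x: enter (1,2) at t=1.3137 ← occupied
  → r_1 = 1.3137
beam 2: φ=0°, α=345°
  dir = (cos 345°, sin 345°) = (0.9659, -0.2588); from cell (2,3)
  next x-line at t=0.6833, next y-line at t=1.2750; Δt_x=1.0353, Δt_y=3.8637
    x: enter (3,3) at t=0.6833
    y: enter (3,2) at t=1.2750
    x: enter (4,2) at t=1.7186
    x: enter (5,2) at t=2.7538
    x: enter (6,2) at t=3.7891 ← occupied
  → r_2 = 3.7891
beam 3: φ=90°, α=75°
  dir = (cos 75°, sin 75°) = (0.2588, 0.9659); from cell (2,3)
  next x-line at t=2.5500, next y-line at t=0.6936; Δt_x=3.8637, Δt_y=1.0353
    y: enter (2,4) at t=0.6936
    y: enter (2,5) at t=1.7289 ← occupied
  → r_3 = 1.7289

ranges = [1.3137, 3.7891, 1.7289]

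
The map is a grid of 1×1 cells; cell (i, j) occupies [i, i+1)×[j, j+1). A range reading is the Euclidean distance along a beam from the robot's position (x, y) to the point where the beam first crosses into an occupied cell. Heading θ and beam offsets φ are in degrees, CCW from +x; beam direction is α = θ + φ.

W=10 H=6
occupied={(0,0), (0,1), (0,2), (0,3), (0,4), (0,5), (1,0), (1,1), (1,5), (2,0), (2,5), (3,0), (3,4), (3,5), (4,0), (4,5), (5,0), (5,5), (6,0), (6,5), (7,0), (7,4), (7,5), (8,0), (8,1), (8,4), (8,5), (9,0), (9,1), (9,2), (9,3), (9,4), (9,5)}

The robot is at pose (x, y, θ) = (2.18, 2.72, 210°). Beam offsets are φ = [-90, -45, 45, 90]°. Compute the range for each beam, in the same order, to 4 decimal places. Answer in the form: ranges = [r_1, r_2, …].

ranges = [2.3600, 1.2216, 0.7454, 1.9861]

beam 1: φ=-90°, α=120°
  direction (-0.5000, 0.8660); cell (2,2); t to first gridline: x 0.3600, y 0.3233 (then +2.0000 / +1.1547)
    (2,3) via y @ 0.3233
    (1,3) via x @ 0.3600
    (1,4) via y @ 1.4780
    (0,4) via x @ 2.3600  # hit
  → r_1 = 2.3600
beam 2: φ=-45°, α=165°
  direction (-0.9659, 0.2588); cell (2,2); t to first gridline: x 0.1863, y 1.0818 (then +1.0353 / +3.8637)
    (1,2) via x @ 0.1863
    (1,3) via y @ 1.0818
    (0,3) via x @ 1.2216  # hit
  → r_2 = 1.2216
beam 3: φ=45°, α=255°
  direction (-0.2588, -0.9659); cell (2,2); t to first gridline: x 0.6955, y 0.7454 (then +3.8637 / +1.0353)
    (1,2) via x @ 0.6955
    (1,1) via y @ 0.7454  # hit
  → r_3 = 0.7454
beam 4: φ=90°, α=300°
  direction (0.5000, -0.8660); cell (2,2); t to first gridline: x 1.6400, y 0.8314 (then +2.0000 / +1.1547)
    (2,1) via y @ 0.8314
    (3,1) via x @ 1.6400
    (3,0) via y @ 1.9861  # hit
  → r_4 = 1.9861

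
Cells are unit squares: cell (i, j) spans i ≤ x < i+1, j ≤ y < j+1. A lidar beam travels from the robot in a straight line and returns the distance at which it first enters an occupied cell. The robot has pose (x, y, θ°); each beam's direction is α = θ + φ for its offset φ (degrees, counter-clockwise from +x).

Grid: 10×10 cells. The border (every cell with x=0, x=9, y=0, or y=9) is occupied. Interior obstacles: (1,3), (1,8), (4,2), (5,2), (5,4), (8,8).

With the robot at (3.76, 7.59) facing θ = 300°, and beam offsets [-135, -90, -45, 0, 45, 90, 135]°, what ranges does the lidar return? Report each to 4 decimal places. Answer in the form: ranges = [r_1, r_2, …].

beam 1: φ=-135°, α=165°
  cosα=-0.9659 sinα=0.2588 | (3,7) | tMaxX 0.7868 tMaxY 1.5841 | tΔX 1.0353 tΔY 3.8637
    t=0.7868 [x] (2,7)
    t=1.5841 [y] (2,8)
    t=1.8221 [x] (1,8) — stop
  → r_1 = 1.8221
beam 2: φ=-90°, α=210°
  cosα=-0.8660 sinα=-0.5000 | (3,7) | tMaxX 0.8776 tMaxY 1.1800 | tΔX 1.1547 tΔY 2.0000
    t=0.8776 [x] (2,7)
    t=1.1800 [y] (2,6)
    t=2.0323 [x] (1,6)
    t=3.1800 [y] (1,5)
    t=3.1870 [x] (0,5) — stop
  → r_2 = 3.1870
beam 3: φ=-45°, α=255°
  cosα=-0.2588 sinα=-0.9659 | (3,7) | tMaxX 2.9364 tMaxY 0.6108 | tΔX 3.8637 tΔY 1.0353
    t=0.6108 [y] (3,6)
    t=1.6461 [y] (3,5)
    t=2.6814 [y] (3,4)
    t=2.9364 [x] (2,4)
    t=3.7166 [y] (2,3)
    t=4.7519 [y] (2,2)
    t=5.7872 [y] (2,1)
    t=6.8001 [x] (1,1)
    t=6.8225 [y] (1,0) — stop
  → r_3 = 6.8225
beam 4: φ=0°, α=300°
  cosα=0.5000 sinα=-0.8660 | (3,7) | tMaxX 0.4800 tMaxY 0.6813 | tΔX 2.0000 tΔY 1.1547
    t=0.4800 [x] (4,7)
    t=0.6813 [y] (4,6)
    t=1.8360 [y] (4,5)
    t=2.4800 [x] (5,5)
    t=2.9907 [y] (5,4) — stop
  → r_4 = 2.9907
beam 5: φ=45°, α=345°
  cosα=0.9659 sinα=-0.2588 | (3,7) | tMaxX 0.2485 tMaxY 2.2796 | tΔX 1.0353 tΔY 3.8637
    t=0.2485 [x] (4,7)
    t=1.2837 [x] (5,7)
    t=2.2796 [y] (5,6)
    t=2.3190 [x] (6,6)
    t=3.3543 [x] (7,6)
    t=4.3896 [x] (8,6)
    t=5.4248 [x] (9,6) — stop
  → r_5 = 5.4248
beam 6: φ=90°, α=30°
  cosα=0.8660 sinα=0.5000 | (3,7) | tMaxX 0.2771 tMaxY 0.8200 | tΔX 1.1547 tΔY 2.0000
    t=0.2771 [x] (4,7)
    t=0.8200 [y] (4,8)
    t=1.4318 [x] (5,8)
    t=2.5865 [x] (6,8)
    t=2.8200 [y] (6,9) — stop
  → r_6 = 2.8200
beam 7: φ=135°, α=75°
  cosα=0.2588 sinα=0.9659 | (3,7) | tMaxX 0.9273 tMaxY 0.4245 | tΔX 3.8637 tΔY 1.0353
    t=0.4245 [y] (3,8)
    t=0.9273 [x] (4,8)
    t=1.4597 [y] (4,9) — stop
  → r_7 = 1.4597

ranges = [1.8221, 3.1870, 6.8225, 2.9907, 5.4248, 2.8200, 1.4597]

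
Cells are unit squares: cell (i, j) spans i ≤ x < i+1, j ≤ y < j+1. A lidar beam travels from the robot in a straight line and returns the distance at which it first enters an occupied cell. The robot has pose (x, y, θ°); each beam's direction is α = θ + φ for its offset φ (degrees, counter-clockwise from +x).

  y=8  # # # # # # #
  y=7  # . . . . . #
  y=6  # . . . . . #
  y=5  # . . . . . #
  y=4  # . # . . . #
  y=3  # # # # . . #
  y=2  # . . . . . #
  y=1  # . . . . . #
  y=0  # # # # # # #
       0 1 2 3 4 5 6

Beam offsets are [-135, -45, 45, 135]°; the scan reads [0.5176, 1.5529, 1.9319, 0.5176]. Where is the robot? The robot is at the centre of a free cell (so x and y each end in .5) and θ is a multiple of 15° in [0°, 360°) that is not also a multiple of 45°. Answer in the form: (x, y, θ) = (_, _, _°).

(x, y, θ) = (1.5, 2.5, 330°)

Candidates: 31 free-cell centres × 16 headings = 496 poses. Raycast each; keep the one whose scan matches to 4 dp.
  (3.5, 7.5, 210°): beam 2 = 1.9319 ≠ 1.5529 ✗
  (5.5, 7.5, 255°): beam 1 = 0.5774 ≠ 0.5176 ✗
  (3.5, 5.5, 15°): beam 1 = 1.0000 ≠ 0.5176 ✗
  …
  (1.5, 2.5, 330°): r_1=0.5176, r_2=1.5529, r_3=1.9319, r_4=0.5176 — all match ✓
Only this pose fits every beam.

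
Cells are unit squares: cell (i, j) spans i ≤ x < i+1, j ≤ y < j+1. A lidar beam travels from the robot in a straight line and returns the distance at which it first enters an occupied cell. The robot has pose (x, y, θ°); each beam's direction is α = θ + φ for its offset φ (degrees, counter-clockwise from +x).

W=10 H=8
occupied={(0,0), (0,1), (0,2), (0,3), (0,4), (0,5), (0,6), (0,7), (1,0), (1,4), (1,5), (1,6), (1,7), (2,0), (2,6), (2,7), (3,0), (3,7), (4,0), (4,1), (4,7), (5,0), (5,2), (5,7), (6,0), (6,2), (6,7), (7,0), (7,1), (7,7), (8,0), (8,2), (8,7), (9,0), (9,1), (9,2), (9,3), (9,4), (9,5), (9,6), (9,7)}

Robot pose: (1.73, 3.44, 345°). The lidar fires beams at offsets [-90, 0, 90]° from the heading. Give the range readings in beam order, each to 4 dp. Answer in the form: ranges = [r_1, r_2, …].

ranges = [2.5261, 3.3854, 0.5798]

beam 1: φ=-90°, α=255°
  dir = (cos 255°, sin 255°) = (-0.2588, -0.9659); from cell (1,3)
  next x-line at t=2.8205, next y-line at t=0.4555; Δt_x=3.8637, Δt_y=1.0353
    y: enter (1,2) at t=0.4555
    y: enter (1,1) at t=1.4908
    y: enter (1,0) at t=2.5261 ← occupied
  → r_1 = 2.5261
beam 2: φ=0°, α=345°
  dir = (cos 345°, sin 345°) = (0.9659, -0.2588); from cell (1,3)
  next x-line at t=0.2795, next y-line at t=1.7000; Δt_x=1.0353, Δt_y=3.8637
    x: enter (2,3) at t=0.2795
    x: enter (3,3) at t=1.3148
    y: enter (3,2) at t=1.7000
    x: enter (4,2) at t=2.3501
    x: enter (5,2) at t=3.3854 ← occupied
  → r_2 = 3.3854
beam 3: φ=90°, α=75°
  dir = (cos 75°, sin 75°) = (0.2588, 0.9659); from cell (1,3)
  next x-line at t=1.0432, next y-line at t=0.5798; Δt_x=3.8637, Δt_y=1.0353
    y: enter (1,4) at t=0.5798 ← occupied
  → r_3 = 0.5798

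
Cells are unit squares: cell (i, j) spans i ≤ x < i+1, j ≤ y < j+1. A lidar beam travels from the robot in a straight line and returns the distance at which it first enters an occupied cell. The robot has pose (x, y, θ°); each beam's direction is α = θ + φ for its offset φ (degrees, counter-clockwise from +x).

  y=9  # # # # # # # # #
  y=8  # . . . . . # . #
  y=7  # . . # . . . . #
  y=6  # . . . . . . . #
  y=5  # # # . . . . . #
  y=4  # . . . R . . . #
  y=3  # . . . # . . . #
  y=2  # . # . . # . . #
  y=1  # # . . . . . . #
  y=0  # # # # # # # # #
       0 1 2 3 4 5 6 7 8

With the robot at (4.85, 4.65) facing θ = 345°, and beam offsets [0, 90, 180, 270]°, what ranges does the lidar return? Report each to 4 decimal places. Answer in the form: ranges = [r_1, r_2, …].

ranges = [3.2611, 4.4433, 1.9153, 0.6729]

beam 1: φ=0°, α=345°
  dir = (cos 345°, sin 345°) = (0.9659, -0.2588); from cell (4,4)
  next x-line at t=0.1553, next y-line at t=2.5114; Δt_x=1.0353, Δt_y=3.8637
    x: enter (5,4) at t=0.1553
    x: enter (6,4) at t=1.1906
    x: enter (7,4) at t=2.2258
    y: enter (7,3) at t=2.5114
    x: enter (8,3) at t=3.2611 ← occupied
  → r_1 = 3.2611
beam 2: φ=90°, α=75°
  dir = (cos 75°, sin 75°) = (0.2588, 0.9659); from cell (4,4)
  next x-line at t=0.5796, next y-line at t=0.3623; Δt_x=3.8637, Δt_y=1.0353
    y: enter (4,5) at t=0.3623
    x: enter (5,5) at t=0.5796
    y: enter (5,6) at t=1.3976
    y: enter (5,7) at t=2.4329
    y: enter (5,8) at t=3.4682
    x: enter (6,8) at t=4.4433 ← occupied
  → r_2 = 4.4433
beam 3: φ=180°, α=165°
  dir = (cos 165°, sin 165°) = (-0.9659, 0.2588); from cell (4,4)
  next x-line at t=0.8800, next y-line at t=1.3523; Δt_x=1.0353, Δt_y=3.8637
    x: enter (3,4) at t=0.8800
    y: enter (3,5) at t=1.3523
    x: enter (2,5) at t=1.9153 ← occupied
  → r_3 = 1.9153
beam 4: φ=270°, α=255°
  dir = (cos 255°, sin 255°) = (-0.2588, -0.9659); from cell (4,4)
  next x-line at t=3.2841, next y-line at t=0.6729; Δt_x=3.8637, Δt_y=1.0353
    y: enter (4,3) at t=0.6729 ← occupied
  → r_4 = 0.6729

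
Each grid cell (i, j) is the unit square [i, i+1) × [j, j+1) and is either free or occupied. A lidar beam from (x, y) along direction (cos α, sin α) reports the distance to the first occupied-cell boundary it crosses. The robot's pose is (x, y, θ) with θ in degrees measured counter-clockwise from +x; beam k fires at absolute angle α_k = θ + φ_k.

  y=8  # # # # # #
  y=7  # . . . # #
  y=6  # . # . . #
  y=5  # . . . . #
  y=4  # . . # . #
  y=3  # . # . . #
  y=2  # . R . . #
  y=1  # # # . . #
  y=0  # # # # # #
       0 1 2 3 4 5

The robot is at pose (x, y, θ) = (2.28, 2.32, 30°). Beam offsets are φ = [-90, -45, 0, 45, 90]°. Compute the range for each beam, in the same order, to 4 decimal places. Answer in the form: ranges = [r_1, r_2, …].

beam 1: φ=-90°, α=300°
  cosα=0.5000 sinα=-0.8660 | (2,2) | tMaxX 1.4400 tMaxY 0.3695 | tΔX 2.0000 tΔY 1.1547
    t=0.3695 [y] (2,1) — stop
  → r_1 = 0.3695
beam 2: φ=-45°, α=345°
  cosα=0.9659 sinα=-0.2588 | (2,2) | tMaxX 0.7454 tMaxY 1.2364 | tΔX 1.0353 tΔY 3.8637
    t=0.7454 [x] (3,2)
    t=1.2364 [y] (3,1)
    t=1.7807 [x] (4,1)
    t=2.8160 [x] (5,1) — stop
  → r_2 = 2.8160
beam 3: φ=0°, α=30°
  cosα=0.8660 sinα=0.5000 | (2,2) | tMaxX 0.8314 tMaxY 1.3600 | tΔX 1.1547 tΔY 2.0000
    t=0.8314 [x] (3,2)
    t=1.3600 [y] (3,3)
    t=1.9861 [x] (4,3)
    t=3.1408 [x] (5,3) — stop
  → r_3 = 3.1408
beam 4: φ=45°, α=75°
  cosα=0.2588 sinα=0.9659 | (2,2) | tMaxX 2.7819 tMaxY 0.7040 | tΔX 3.8637 tΔY 1.0353
    t=0.7040 [y] (2,3) — stop
  → r_4 = 0.7040
beam 5: φ=90°, α=120°
  cosα=-0.5000 sinα=0.8660 | (2,2) | tMaxX 0.5600 tMaxY 0.7852 | tΔX 2.0000 tΔY 1.1547
    t=0.5600 [x] (1,2)
    t=0.7852 [y] (1,3)
    t=1.9399 [y] (1,4)
    t=2.5600 [x] (0,4) — stop
  → r_5 = 2.5600

ranges = [0.3695, 2.8160, 3.1408, 0.7040, 2.5600]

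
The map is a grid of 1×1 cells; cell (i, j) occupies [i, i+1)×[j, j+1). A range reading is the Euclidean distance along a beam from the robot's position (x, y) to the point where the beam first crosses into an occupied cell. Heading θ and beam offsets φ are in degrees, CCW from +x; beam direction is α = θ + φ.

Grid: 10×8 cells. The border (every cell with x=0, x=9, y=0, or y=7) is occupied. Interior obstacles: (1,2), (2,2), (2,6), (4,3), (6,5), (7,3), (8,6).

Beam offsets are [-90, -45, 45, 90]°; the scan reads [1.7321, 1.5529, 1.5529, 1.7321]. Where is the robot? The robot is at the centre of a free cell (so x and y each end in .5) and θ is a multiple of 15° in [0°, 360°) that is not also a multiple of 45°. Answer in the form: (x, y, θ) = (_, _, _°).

(x, y, θ) = (2.5, 4.5, 240°)

The pose lattice has 41·16 = 656 candidates. Test each by forward raycasting.
  (3.5, 2.5, 120°): beam 1 = 1.0000 ≠ 1.7321 ✗
  (7.5, 2.5, 150°): beam 1 = 0.5774 ≠ 1.7321 ✗
  (1.5, 1.5, 75°): beam 1 = 1.9319 ≠ 1.7321 ✗
  …
  (2.5, 4.5, 240°): r_1=1.7321, r_2=1.5529, r_3=1.5529, r_4=1.7321 — all match ✓
No second candidate reproduces the full scan.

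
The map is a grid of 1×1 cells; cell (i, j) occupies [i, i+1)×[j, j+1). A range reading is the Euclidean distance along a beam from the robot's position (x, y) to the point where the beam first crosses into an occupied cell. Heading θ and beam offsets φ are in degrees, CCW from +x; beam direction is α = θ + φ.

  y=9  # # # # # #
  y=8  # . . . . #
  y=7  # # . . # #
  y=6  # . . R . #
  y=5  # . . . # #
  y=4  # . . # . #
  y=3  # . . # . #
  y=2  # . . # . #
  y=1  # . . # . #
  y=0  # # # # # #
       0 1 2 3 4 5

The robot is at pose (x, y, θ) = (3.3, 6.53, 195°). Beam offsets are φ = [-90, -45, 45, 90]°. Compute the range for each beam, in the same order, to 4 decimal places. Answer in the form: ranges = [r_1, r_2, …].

ranges = [2.5571, 1.5011, 4.6000, 1.5840]

beam 1: φ=-90°, α=105°
  dir = (cos 105°, sin 105°) = (-0.2588, 0.9659); from cell (3,6)
  next x-line at t=1.1591, next y-line at t=0.4866; Δt_x=3.8637, Δt_y=1.0353
    y: enter (3,7) at t=0.4866
    x: enter (2,7) at t=1.1591
    y: enter (2,8) at t=1.5219
    y: enter (2,9) at t=2.5571 ← occupied
  → r_1 = 2.5571
beam 2: φ=-45°, α=150°
  dir = (cos 150°, sin 150°) = (-0.8660, 0.5000); from cell (3,6)
  next x-line at t=0.3464, next y-line at t=0.9400; Δt_x=1.1547, Δt_y=2.0000
    x: enter (2,6) at t=0.3464
    y: enter (2,7) at t=0.9400
    x: enter (1,7) at t=1.5011 ← occupied
  → r_2 = 1.5011
beam 3: φ=45°, α=240°
  dir = (cos 240°, sin 240°) = (-0.5000, -0.8660); from cell (3,6)
  next x-line at t=0.6000, next y-line at t=0.6120; Δt_x=2.0000, Δt_y=1.1547
    x: enter (2,6) at t=0.6000
    y: enter (2,5) at t=0.6120
    y: enter (2,4) at t=1.7667
    x: enter (1,4) at t=2.6000
    y: enter (1,3) at t=2.9214
    y: enter (1,2) at t=4.0761
    x: enter (0,2) at t=4.6000 ← occupied
  → r_3 = 4.6000
beam 4: φ=90°, α=285°
  dir = (cos 285°, sin 285°) = (0.2588, -0.9659); from cell (3,6)
  next x-line at t=2.7046, next y-line at t=0.5487; Δt_x=3.8637, Δt_y=1.0353
    y: enter (3,5) at t=0.5487
    y: enter (3,4) at t=1.5840 ← occupied
  → r_4 = 1.5840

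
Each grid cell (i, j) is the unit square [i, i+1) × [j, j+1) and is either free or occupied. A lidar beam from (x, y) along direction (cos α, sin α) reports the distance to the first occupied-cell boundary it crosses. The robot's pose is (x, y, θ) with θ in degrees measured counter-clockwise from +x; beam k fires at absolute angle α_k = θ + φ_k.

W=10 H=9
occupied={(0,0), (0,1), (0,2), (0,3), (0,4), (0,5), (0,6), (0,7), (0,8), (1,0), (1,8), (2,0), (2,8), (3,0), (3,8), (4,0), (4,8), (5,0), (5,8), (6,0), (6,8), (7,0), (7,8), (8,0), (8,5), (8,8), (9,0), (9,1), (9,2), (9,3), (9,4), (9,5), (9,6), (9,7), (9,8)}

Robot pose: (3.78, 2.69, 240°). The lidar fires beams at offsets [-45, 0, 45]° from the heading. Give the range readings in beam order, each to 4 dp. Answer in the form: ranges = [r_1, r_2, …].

ranges = [2.8781, 1.9514, 1.7496]

beam 1: φ=-45°, α=195°
  d=(-0.9659,-0.2588)  start (3,2)  tX=0.8075 tY=2.6660  stride 1/|dx|=1.0353 1/|dy|=3.8637
    cross x-line → (2,2), t=0.8075
    cross x-line → (1,2), t=1.8428
    cross y-line → (1,1), t=2.6660
    cross x-line → (0,1), t=2.8781 (wall)
  → r_1 = 2.8781
beam 2: φ=0°, α=240°
  d=(-0.5000,-0.8660)  start (3,2)  tX=1.5600 tY=0.7967  stride 1/|dx|=2.0000 1/|dy|=1.1547
    cross y-line → (3,1), t=0.7967
    cross x-line → (2,1), t=1.5600
    cross y-line → (2,0), t=1.9514 (wall)
  → r_2 = 1.9514
beam 3: φ=45°, α=285°
  d=(0.2588,-0.9659)  start (3,2)  tX=0.8500 tY=0.7143  stride 1/|dx|=3.8637 1/|dy|=1.0353
    cross y-line → (3,1), t=0.7143
    cross x-line → (4,1), t=0.8500
    cross y-line → (4,0), t=1.7496 (wall)
  → r_3 = 1.7496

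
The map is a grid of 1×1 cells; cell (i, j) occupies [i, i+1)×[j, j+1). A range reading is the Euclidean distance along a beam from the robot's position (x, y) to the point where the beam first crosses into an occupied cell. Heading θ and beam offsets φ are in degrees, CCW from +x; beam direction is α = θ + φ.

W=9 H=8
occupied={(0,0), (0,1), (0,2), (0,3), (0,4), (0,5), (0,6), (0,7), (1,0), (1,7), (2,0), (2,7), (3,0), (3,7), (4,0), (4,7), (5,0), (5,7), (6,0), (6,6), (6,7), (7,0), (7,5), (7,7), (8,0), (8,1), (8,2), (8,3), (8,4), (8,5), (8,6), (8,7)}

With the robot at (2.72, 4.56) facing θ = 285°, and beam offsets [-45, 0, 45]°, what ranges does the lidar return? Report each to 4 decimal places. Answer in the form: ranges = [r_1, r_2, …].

beam 1: φ=-45°, α=240°
  direction (-0.5000, -0.8660); cell (2,4); t to first gridline: x 1.4400, y 0.6466 (then +2.0000 / +1.1547)
    (2,3) via y @ 0.6466
    (1,3) via x @ 1.4400
    (1,2) via y @ 1.8013
    (1,1) via y @ 2.9560
    (0,1) via x @ 3.4400  # hit
  → r_1 = 3.4400
beam 2: φ=0°, α=285°
  direction (0.2588, -0.9659); cell (2,4); t to first gridline: x 1.0818, y 0.5798 (then +3.8637 / +1.0353)
    (2,3) via y @ 0.5798
    (3,3) via x @ 1.0818
    (3,2) via y @ 1.6150
    (3,1) via y @ 2.6503
    (3,0) via y @ 3.6856  # hit
  → r_2 = 3.6856
beam 3: φ=45°, α=330°
  direction (0.8660, -0.5000); cell (2,4); t to first gridline: x 0.3233, y 1.1200 (then +1.1547 / +2.0000)
    (3,4) via x @ 0.3233
    (3,3) via y @ 1.1200
    (4,3) via x @ 1.4780
    (5,3) via x @ 2.6327
    (5,2) via y @ 3.1200
    (6,2) via x @ 3.7874
    (7,2) via x @ 4.9421
    (7,1) via y @ 5.1200
    (8,1) via x @ 6.0968  # hit
  → r_3 = 6.0968

ranges = [3.4400, 3.6856, 6.0968]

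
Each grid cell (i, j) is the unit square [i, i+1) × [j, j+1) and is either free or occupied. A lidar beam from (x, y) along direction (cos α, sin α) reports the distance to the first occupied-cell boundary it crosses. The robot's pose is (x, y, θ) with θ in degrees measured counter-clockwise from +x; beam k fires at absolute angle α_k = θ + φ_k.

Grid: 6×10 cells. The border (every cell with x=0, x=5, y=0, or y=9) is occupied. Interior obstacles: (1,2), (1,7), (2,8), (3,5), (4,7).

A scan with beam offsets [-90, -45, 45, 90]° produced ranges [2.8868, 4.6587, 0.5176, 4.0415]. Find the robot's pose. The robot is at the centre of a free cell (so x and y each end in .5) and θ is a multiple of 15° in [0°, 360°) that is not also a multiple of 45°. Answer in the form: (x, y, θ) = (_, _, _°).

Enumerate (i+0.5, j+0.5, θ) over the 27 free cells and 16 admissible headings. For each, cast all 4 beams and compare to the given ranges.
  (1.5, 4.5, 75°): beam 1 = 3.6235 ≠ 2.8868 ✗
  (3.5, 4.5, 345°): beam 1 = 3.6235 ≠ 2.8868 ✗
  (3.5, 6.5, 210°): beam 1 = 1.7321 ≠ 2.8868 ✗
  …
  (2.5, 5.5, 330°): r_1=2.8868, r_2=4.6587, r_3=0.5176, r_4=4.0415 — all match ✓
No second candidate reproduces the full scan.

(x, y, θ) = (2.5, 5.5, 330°)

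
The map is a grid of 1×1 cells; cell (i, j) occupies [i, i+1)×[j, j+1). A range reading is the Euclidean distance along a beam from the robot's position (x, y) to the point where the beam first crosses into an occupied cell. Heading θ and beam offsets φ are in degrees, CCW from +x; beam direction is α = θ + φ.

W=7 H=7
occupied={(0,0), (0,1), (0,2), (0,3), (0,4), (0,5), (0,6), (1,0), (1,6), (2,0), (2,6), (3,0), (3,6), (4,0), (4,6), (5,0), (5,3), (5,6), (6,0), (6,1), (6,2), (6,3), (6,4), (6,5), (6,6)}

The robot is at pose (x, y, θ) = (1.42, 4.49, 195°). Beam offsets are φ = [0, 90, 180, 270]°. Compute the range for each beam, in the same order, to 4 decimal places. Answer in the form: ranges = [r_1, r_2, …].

beam 1: φ=0°, α=195°
  d=(-0.9659,-0.2588)  start (1,4)  tX=0.4348 tY=1.8932  stride 1/|dx|=1.0353 1/|dy|=3.8637
    cross x-line → (0,4), t=0.4348 (wall)
  → r_1 = 0.4348
beam 2: φ=90°, α=285°
  d=(0.2588,-0.9659)  start (1,4)  tX=2.2409 tY=0.5073  stride 1/|dx|=3.8637 1/|dy|=1.0353
    cross y-line → (1,3), t=0.5073
    cross y-line → (1,2), t=1.5426
    cross x-line → (2,2), t=2.2409
    cross y-line → (2,1), t=2.5778
    cross y-line → (2,0), t=3.6131 (wall)
  → r_2 = 3.6131
beam 3: φ=180°, α=15°
  d=(0.9659,0.2588)  start (1,4)  tX=0.6005 tY=1.9705  stride 1/|dx|=1.0353 1/|dy|=3.8637
    cross x-line → (2,4), t=0.6005
    cross x-line → (3,4), t=1.6357
    cross y-line → (3,5), t=1.9705
    cross x-line → (4,5), t=2.6710
    cross x-line → (5,5), t=3.7063
    cross x-line → (6,5), t=4.7416 (wall)
  → r_3 = 4.7416
beam 4: φ=270°, α=105°
  d=(-0.2588,0.9659)  start (1,4)  tX=1.6228 tY=0.5280  stride 1/|dx|=3.8637 1/|dy|=1.0353
    cross y-line → (1,5), t=0.5280
    cross y-line → (1,6), t=1.5633 (wall)
  → r_4 = 1.5633

ranges = [0.4348, 3.6131, 4.7416, 1.5633]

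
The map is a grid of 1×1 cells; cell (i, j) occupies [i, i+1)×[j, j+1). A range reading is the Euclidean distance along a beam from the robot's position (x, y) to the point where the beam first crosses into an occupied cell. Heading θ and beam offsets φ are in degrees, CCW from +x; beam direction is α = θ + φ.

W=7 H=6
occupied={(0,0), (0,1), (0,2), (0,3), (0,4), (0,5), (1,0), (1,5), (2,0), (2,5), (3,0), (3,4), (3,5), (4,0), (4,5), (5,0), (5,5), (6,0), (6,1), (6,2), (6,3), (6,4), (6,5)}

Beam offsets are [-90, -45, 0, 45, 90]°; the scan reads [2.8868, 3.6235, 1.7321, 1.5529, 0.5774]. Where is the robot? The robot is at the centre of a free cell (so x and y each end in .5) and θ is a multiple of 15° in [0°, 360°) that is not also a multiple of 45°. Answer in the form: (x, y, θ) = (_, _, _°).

The pose lattice has 19·16 = 304 candidates. Test each by forward raycasting.
  (1.5, 1.5, 60°): beam 1 = 1.0000 ≠ 2.8868 ✗
  (3.5, 2.5, 15°): beam 1 = 1.5529 ≠ 2.8868 ✗
  (4.5, 2.5, 345°): beam 1 = 1.5529 ≠ 2.8868 ✗
  (4.5, 3.5, 195°): beam 1 = 1.5529 ≠ 2.8868 ✗
  …
  (2.5, 1.5, 150°): r_1=2.8868, r_2=3.6235, r_3=1.7321, r_4=1.5529, r_5=0.5774 — all match ✓
Only this pose fits every beam.

(x, y, θ) = (2.5, 1.5, 150°)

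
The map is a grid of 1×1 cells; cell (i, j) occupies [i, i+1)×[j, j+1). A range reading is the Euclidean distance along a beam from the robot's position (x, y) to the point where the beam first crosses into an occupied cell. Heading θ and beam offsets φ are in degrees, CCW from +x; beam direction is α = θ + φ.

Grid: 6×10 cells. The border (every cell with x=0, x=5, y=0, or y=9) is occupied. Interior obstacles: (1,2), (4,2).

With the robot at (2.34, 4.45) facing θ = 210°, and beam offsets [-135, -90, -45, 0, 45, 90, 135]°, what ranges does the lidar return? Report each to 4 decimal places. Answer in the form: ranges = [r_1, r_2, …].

beam 1: φ=-135°, α=75°
  cosα=0.2588 sinα=0.9659 | (2,4) | tMaxX 2.5500 tMaxY 0.5694 | tΔX 3.8637 tΔY 1.0353
    t=0.5694 [y] (2,5)
    t=1.6047 [y] (2,6)
    t=2.5500 [x] (3,6)
    t=2.6400 [y] (3,7)
    t=3.6752 [y] (3,8)
    t=4.7105 [y] (3,9) — stop
  → r_1 = 4.7105
beam 2: φ=-90°, α=120°
  cosα=-0.5000 sinα=0.8660 | (2,4) | tMaxX 0.6800 tMaxY 0.6351 | tΔX 2.0000 tΔY 1.1547
    t=0.6351 [y] (2,5)
    t=0.6800 [x] (1,5)
    t=1.7898 [y] (1,6)
    t=2.6800 [x] (0,6) — stop
  → r_2 = 2.6800
beam 3: φ=-45°, α=165°
  cosα=-0.9659 sinα=0.2588 | (2,4) | tMaxX 0.3520 tMaxY 2.1250 | tΔX 1.0353 tΔY 3.8637
    t=0.3520 [x] (1,4)
    t=1.3873 [x] (0,4) — stop
  → r_3 = 1.3873
beam 4: φ=0°, α=210°
  cosα=-0.8660 sinα=-0.5000 | (2,4) | tMaxX 0.3926 tMaxY 0.9000 | tΔX 1.1547 tΔY 2.0000
    t=0.3926 [x] (1,4)
    t=0.9000 [y] (1,3)
    t=1.5473 [x] (0,3) — stop
  → r_4 = 1.5473
beam 5: φ=45°, α=255°
  cosα=-0.2588 sinα=-0.9659 | (2,4) | tMaxX 1.3137 tMaxY 0.4659 | tΔX 3.8637 tΔY 1.0353
    t=0.4659 [y] (2,3)
    t=1.3137 [x] (1,3)
    t=1.5012 [y] (1,2) — stop
  → r_5 = 1.5012
beam 6: φ=90°, α=300°
  cosα=0.5000 sinα=-0.8660 | (2,4) | tMaxX 1.3200 tMaxY 0.5196 | tΔX 2.0000 tΔY 1.1547
    t=0.5196 [y] (2,3)
    t=1.3200 [x] (3,3)
    t=1.6743 [y] (3,2)
    t=2.8290 [y] (3,1)
    t=3.3200 [x] (4,1)
    t=3.9837 [y] (4,0) — stop
  → r_6 = 3.9837
beam 7: φ=135°, α=345°
  cosα=0.9659 sinα=-0.2588 | (2,4) | tMaxX 0.6833 tMaxY 1.7387 | tΔX 1.0353 tΔY 3.8637
    t=0.6833 [x] (3,4)
    t=1.7186 [x] (4,4)
    t=1.7387 [y] (4,3)
    t=2.7538 [x] (5,3) — stop
  → r_7 = 2.7538

ranges = [4.7105, 2.6800, 1.3873, 1.5473, 1.5012, 3.9837, 2.7538]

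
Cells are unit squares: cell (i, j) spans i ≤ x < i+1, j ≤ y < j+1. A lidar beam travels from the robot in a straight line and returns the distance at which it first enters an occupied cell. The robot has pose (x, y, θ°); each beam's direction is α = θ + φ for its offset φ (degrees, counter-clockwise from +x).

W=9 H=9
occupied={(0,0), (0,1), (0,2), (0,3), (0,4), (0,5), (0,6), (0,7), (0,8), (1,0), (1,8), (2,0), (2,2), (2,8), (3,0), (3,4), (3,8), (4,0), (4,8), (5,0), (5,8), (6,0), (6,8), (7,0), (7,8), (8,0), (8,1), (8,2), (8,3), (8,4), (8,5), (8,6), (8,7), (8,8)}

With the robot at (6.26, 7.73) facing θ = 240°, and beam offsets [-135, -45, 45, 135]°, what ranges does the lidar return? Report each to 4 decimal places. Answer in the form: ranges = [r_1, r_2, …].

ranges = [0.2795, 5.4456, 6.7228, 1.0432]

beam 1: φ=-135°, α=105°
  cosα=-0.2588 sinα=0.9659 | (6,7) | tMaxX 1.0046 tMaxY 0.2795 | tΔX 3.8637 tΔY 1.0353
    t=0.2795 [y] (6,8) — stop
  → r_1 = 0.2795
beam 2: φ=-45°, α=195°
  cosα=-0.9659 sinα=-0.2588 | (6,7) | tMaxX 0.2692 tMaxY 2.8205 | tΔX 1.0353 tΔY 3.8637
    t=0.2692 [x] (5,7)
    t=1.3044 [x] (4,7)
    t=2.3397 [x] (3,7)
    t=2.8205 [y] (3,6)
    t=3.3750 [x] (2,6)
    t=4.4103 [x] (1,6)
    t=5.4456 [x] (0,6) — stop
  → r_2 = 5.4456
beam 3: φ=45°, α=285°
  cosα=0.2588 sinα=-0.9659 | (6,7) | tMaxX 2.8591 tMaxY 0.7558 | tΔX 3.8637 tΔY 1.0353
    t=0.7558 [y] (6,6)
    t=1.7910 [y] (6,5)
    t=2.8263 [y] (6,4)
    t=2.8591 [x] (7,4)
    t=3.8616 [y] (7,3)
    t=4.8969 [y] (7,2)
    t=5.9321 [y] (7,1)
    t=6.7228 [x] (8,1) — stop
  → r_3 = 6.7228
beam 4: φ=135°, α=15°
  cosα=0.9659 sinα=0.2588 | (6,7) | tMaxX 0.7661 tMaxY 1.0432 | tΔX 1.0353 tΔY 3.8637
    t=0.7661 [x] (7,7)
    t=1.0432 [y] (7,8) — stop
  → r_4 = 1.0432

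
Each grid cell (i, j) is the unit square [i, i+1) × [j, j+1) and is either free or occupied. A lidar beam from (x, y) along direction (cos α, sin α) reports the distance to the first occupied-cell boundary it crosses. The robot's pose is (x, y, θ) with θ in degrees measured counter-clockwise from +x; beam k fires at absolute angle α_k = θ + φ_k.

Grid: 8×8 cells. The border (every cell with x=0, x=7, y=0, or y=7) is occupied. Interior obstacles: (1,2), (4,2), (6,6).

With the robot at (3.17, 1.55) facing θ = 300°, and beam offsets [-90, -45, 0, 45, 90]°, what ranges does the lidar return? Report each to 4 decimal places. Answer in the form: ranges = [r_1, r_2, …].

ranges = [1.1000, 0.5694, 0.6351, 2.1250, 0.9584]

beam 1: φ=-90°, α=210°
  direction (-0.8660, -0.5000); cell (3,1); t to first gridline: x 0.1963, y 1.1000 (then +1.1547 / +2.0000)
    (2,1) via x @ 0.1963
    (2,0) via y @ 1.1000  # hit
  → r_1 = 1.1000
beam 2: φ=-45°, α=255°
  direction (-0.2588, -0.9659); cell (3,1); t to first gridline: x 0.6568, y 0.5694 (then +3.8637 / +1.0353)
    (3,0) via y @ 0.5694  # hit
  → r_2 = 0.5694
beam 3: φ=0°, α=300°
  direction (0.5000, -0.8660); cell (3,1); t to first gridline: x 1.6600, y 0.6351 (then +2.0000 / +1.1547)
    (3,0) via y @ 0.6351  # hit
  → r_3 = 0.6351
beam 4: φ=45°, α=345°
  direction (0.9659, -0.2588); cell (3,1); t to first gridline: x 0.8593, y 2.1250 (then +1.0353 / +3.8637)
    (4,1) via x @ 0.8593
    (5,1) via x @ 1.8946
    (5,0) via y @ 2.1250  # hit
  → r_4 = 2.1250
beam 5: φ=90°, α=30°
  direction (0.8660, 0.5000); cell (3,1); t to first gridline: x 0.9584, y 0.9000 (then +1.1547 / +2.0000)
    (3,2) via y @ 0.9000
    (4,2) via x @ 0.9584  # hit
  → r_5 = 0.9584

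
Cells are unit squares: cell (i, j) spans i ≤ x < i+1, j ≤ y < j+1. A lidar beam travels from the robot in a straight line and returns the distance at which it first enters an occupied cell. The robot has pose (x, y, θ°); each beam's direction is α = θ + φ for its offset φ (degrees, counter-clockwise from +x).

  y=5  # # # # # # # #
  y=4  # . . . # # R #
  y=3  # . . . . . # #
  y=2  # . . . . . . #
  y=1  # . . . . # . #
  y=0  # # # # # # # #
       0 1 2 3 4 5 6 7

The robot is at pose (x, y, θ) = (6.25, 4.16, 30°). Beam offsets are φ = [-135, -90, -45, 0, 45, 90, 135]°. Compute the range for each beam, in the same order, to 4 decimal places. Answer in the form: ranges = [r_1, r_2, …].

beam 1: φ=-135°, α=255°
  direction (-0.2588, -0.9659); cell (6,4); t to first gridline: x 0.9659, y 0.1656 (then +3.8637 / +1.0353)
    (6,3) via y @ 0.1656  # hit
  → r_1 = 0.1656
beam 2: φ=-90°, α=300°
  direction (0.5000, -0.8660); cell (6,4); t to first gridline: x 1.5000, y 0.1848 (then +2.0000 / +1.1547)
    (6,3) via y @ 0.1848  # hit
  → r_2 = 0.1848
beam 3: φ=-45°, α=345°
  direction (0.9659, -0.2588); cell (6,4); t to first gridline: x 0.7765, y 0.6182 (then +1.0353 / +3.8637)
    (6,3) via y @ 0.6182  # hit
  → r_3 = 0.6182
beam 4: φ=0°, α=30°
  direction (0.8660, 0.5000); cell (6,4); t to first gridline: x 0.8660, y 1.6800 (then +1.1547 / +2.0000)
    (7,4) via x @ 0.8660  # hit
  → r_4 = 0.8660
beam 5: φ=45°, α=75°
  direction (0.2588, 0.9659); cell (6,4); t to first gridline: x 2.8978, y 0.8696 (then +3.8637 / +1.0353)
    (6,5) via y @ 0.8696  # hit
  → r_5 = 0.8696
beam 6: φ=90°, α=120°
  direction (-0.5000, 0.8660); cell (6,4); t to first gridline: x 0.5000, y 0.9699 (then +2.0000 / +1.1547)
    (5,4) via x @ 0.5000  # hit
  → r_6 = 0.5000
beam 7: φ=135°, α=165°
  direction (-0.9659, 0.2588); cell (6,4); t to first gridline: x 0.2588, y 3.2455 (then +1.0353 / +3.8637)
    (5,4) via x @ 0.2588  # hit
  → r_7 = 0.2588

ranges = [0.1656, 0.1848, 0.6182, 0.8660, 0.8696, 0.5000, 0.2588]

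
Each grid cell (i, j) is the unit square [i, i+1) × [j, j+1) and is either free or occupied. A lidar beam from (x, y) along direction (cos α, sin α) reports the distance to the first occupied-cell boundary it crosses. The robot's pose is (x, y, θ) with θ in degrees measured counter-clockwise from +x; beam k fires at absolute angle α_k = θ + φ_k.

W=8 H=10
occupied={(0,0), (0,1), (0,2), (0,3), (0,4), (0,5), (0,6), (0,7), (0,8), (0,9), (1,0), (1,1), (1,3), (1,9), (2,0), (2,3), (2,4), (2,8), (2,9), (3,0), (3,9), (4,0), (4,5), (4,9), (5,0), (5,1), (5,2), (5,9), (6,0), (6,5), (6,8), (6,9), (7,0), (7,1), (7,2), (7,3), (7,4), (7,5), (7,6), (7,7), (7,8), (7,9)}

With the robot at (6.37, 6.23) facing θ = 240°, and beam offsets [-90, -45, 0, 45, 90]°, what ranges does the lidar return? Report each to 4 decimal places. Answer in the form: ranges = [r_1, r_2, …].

beam 1: φ=-90°, α=150°
  cosα=-0.8660 sinα=0.5000 | (6,6) | tMaxX 0.4272 tMaxY 1.5400 | tΔX 1.1547 tΔY 2.0000
    t=0.4272 [x] (5,6)
    t=1.5400 [y] (5,7)
    t=1.5819 [x] (4,7)
    t=2.7366 [x] (3,7)
    t=3.5400 [y] (3,8)
    t=3.8913 [x] (2,8) — stop
  → r_1 = 3.8913
beam 2: φ=-45°, α=195°
  cosα=-0.9659 sinα=-0.2588 | (6,6) | tMaxX 0.3831 tMaxY 0.8887 | tΔX 1.0353 tΔY 3.8637
    t=0.3831 [x] (5,6)
    t=0.8887 [y] (5,5)
    t=1.4183 [x] (4,5) — stop
  → r_2 = 1.4183
beam 3: φ=0°, α=240°
  cosα=-0.5000 sinα=-0.8660 | (6,6) | tMaxX 0.7400 tMaxY 0.2656 | tΔX 2.0000 tΔY 1.1547
    t=0.2656 [y] (6,5) — stop
  → r_3 = 0.2656
beam 4: φ=45°, α=285°
  cosα=0.2588 sinα=-0.9659 | (6,6) | tMaxX 2.4341 tMaxY 0.2381 | tΔX 3.8637 tΔY 1.0353
    t=0.2381 [y] (6,5) — stop
  → r_4 = 0.2381
beam 5: φ=90°, α=330°
  cosα=0.8660 sinα=-0.5000 | (6,6) | tMaxX 0.7275 tMaxY 0.4600 | tΔX 1.1547 tΔY 2.0000
    t=0.4600 [y] (6,5) — stop
  → r_5 = 0.4600

ranges = [3.8913, 1.4183, 0.2656, 0.2381, 0.4600]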